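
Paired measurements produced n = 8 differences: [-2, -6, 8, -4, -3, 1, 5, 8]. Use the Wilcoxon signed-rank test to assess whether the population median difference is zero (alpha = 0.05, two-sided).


Step 1: Drop any zero differences (none here) and take |d_i|.
|d| = [2, 6, 8, 4, 3, 1, 5, 8]
Step 2: Midrank |d_i| (ties get averaged ranks).
ranks: |2|->2, |6|->6, |8|->7.5, |4|->4, |3|->3, |1|->1, |5|->5, |8|->7.5
Step 3: Attach original signs; sum ranks with positive sign and with negative sign.
W+ = 7.5 + 1 + 5 + 7.5 = 21
W- = 2 + 6 + 4 + 3 = 15
(Check: W+ + W- = 36 should equal n(n+1)/2 = 36.)
Step 4: Test statistic W = min(W+, W-) = 15.
Step 5: Ties in |d|, so use the tie-corrected normal approximation.
        E[W] = n(n+1)/4 = 8*9/4 = 18.
        Tie groups: |d|=8 (t=2); sum(t^3 - t) = 6.
        Var[W] = n(n+1)(2n+1)/24 - sum(t^3-t)/48 = 1224/24 - 6/48 = 50.875.
        z = (W - E[W]) / sqrt(Var[W]) = (15 - 18) / 7.1327 = -0.4206.
        Two-sided p = 2*Phi(z) = 0.674047.
Step 6: alpha = 0.05. fail to reject H0.

W+ = 21, W- = 15, W = min = 15, p = 0.674047, fail to reject H0.


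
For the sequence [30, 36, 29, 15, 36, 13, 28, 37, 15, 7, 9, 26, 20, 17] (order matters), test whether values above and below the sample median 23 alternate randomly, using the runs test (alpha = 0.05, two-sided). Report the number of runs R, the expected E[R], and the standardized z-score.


Step 1: Compute median = 23; label A = above, B = below.
Labels in order: AAABABAABBBABB  (n_A = 7, n_B = 7)
Step 2: Count runs R = 8.
Step 3: Under H0 (random ordering), E[R] = 2*n_A*n_B/(n_A+n_B) + 1 = 2*7*7/14 + 1 = 8.0000.
        Var[R] = 2*n_A*n_B*(2*n_A*n_B - n_A - n_B) / ((n_A+n_B)^2 * (n_A+n_B-1)) = 8232/2548 = 3.2308.
        SD[R] = 1.7974.
Step 4: R = E[R], so z = 0 with no continuity correction.
Step 5: Two-sided p-value via normal approximation = 2*(1 - Phi(|z|)) = 1.000000.
Step 6: alpha = 0.05. fail to reject H0.

R = 8, z = 0.0000, p = 1.000000, fail to reject H0.


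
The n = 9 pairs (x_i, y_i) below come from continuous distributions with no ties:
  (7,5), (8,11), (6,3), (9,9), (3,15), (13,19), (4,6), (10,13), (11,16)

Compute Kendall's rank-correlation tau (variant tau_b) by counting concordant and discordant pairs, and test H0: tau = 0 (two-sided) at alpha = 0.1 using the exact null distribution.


Step 1: Enumerate the 36 unordered pairs (i,j) with i<j and classify each by sign(x_j-x_i) * sign(y_j-y_i).
  (1,2):dx=+1,dy=+6->C; (1,3):dx=-1,dy=-2->C; (1,4):dx=+2,dy=+4->C; (1,5):dx=-4,dy=+10->D
  (1,6):dx=+6,dy=+14->C; (1,7):dx=-3,dy=+1->D; (1,8):dx=+3,dy=+8->C; (1,9):dx=+4,dy=+11->C
  (2,3):dx=-2,dy=-8->C; (2,4):dx=+1,dy=-2->D; (2,5):dx=-5,dy=+4->D; (2,6):dx=+5,dy=+8->C
  (2,7):dx=-4,dy=-5->C; (2,8):dx=+2,dy=+2->C; (2,9):dx=+3,dy=+5->C; (3,4):dx=+3,dy=+6->C
  (3,5):dx=-3,dy=+12->D; (3,6):dx=+7,dy=+16->C; (3,7):dx=-2,dy=+3->D; (3,8):dx=+4,dy=+10->C
  (3,9):dx=+5,dy=+13->C; (4,5):dx=-6,dy=+6->D; (4,6):dx=+4,dy=+10->C; (4,7):dx=-5,dy=-3->C
  (4,8):dx=+1,dy=+4->C; (4,9):dx=+2,dy=+7->C; (5,6):dx=+10,dy=+4->C; (5,7):dx=+1,dy=-9->D
  (5,8):dx=+7,dy=-2->D; (5,9):dx=+8,dy=+1->C; (6,7):dx=-9,dy=-13->C; (6,8):dx=-3,dy=-6->C
  (6,9):dx=-2,dy=-3->C; (7,8):dx=+6,dy=+7->C; (7,9):dx=+7,dy=+10->C; (8,9):dx=+1,dy=+3->C
Step 2: C = 27, D = 9, total pairs = 36.
Step 3: tau = (C - D)/(n(n-1)/2) = (27 - 9)/36 = 0.500000.
Step 4: Exact two-sided p-value (enumerate n! = 362880 permutations of y under H0): p = 0.075176.
Step 5: alpha = 0.1. reject H0.

tau_b = 0.5000 (C=27, D=9), p = 0.075176, reject H0.


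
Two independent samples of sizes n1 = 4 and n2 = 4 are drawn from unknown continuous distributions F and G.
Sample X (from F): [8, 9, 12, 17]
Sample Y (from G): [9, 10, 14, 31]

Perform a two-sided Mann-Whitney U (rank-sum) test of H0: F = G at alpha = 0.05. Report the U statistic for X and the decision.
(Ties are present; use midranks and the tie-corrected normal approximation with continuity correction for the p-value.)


Step 1: Combine and sort all 8 observations; assign midranks.
sorted (value, group): (8,X), (9,X), (9,Y), (10,Y), (12,X), (14,Y), (17,X), (31,Y)
ranks: 8->1, 9->2.5, 9->2.5, 10->4, 12->5, 14->6, 17->7, 31->8
Step 2: Rank sum for X: R1 = 1 + 2.5 + 5 + 7 = 15.5.
Step 3: U_X = R1 - n1(n1+1)/2 = 15.5 - 4*5/2 = 15.5 - 10 = 5.5.
       U_Y = n1*n2 - U_X = 16 - 5.5 = 10.5.
Step 4: Ties are present, so use the tie-corrected normal approximation (with continuity correction) for the p-value.
Step 5: p-value = 0.561363; compare to alpha = 0.05. fail to reject H0.

U_X = 5.5, p = 0.561363, fail to reject H0 at alpha = 0.05.


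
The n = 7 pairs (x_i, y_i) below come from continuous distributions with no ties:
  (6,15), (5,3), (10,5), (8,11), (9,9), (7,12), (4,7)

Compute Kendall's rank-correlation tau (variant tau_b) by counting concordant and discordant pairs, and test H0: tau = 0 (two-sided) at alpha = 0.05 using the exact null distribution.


Step 1: Enumerate the 21 unordered pairs (i,j) with i<j and classify each by sign(x_j-x_i) * sign(y_j-y_i).
  (1,2):dx=-1,dy=-12->C; (1,3):dx=+4,dy=-10->D; (1,4):dx=+2,dy=-4->D; (1,5):dx=+3,dy=-6->D
  (1,6):dx=+1,dy=-3->D; (1,7):dx=-2,dy=-8->C; (2,3):dx=+5,dy=+2->C; (2,4):dx=+3,dy=+8->C
  (2,5):dx=+4,dy=+6->C; (2,6):dx=+2,dy=+9->C; (2,7):dx=-1,dy=+4->D; (3,4):dx=-2,dy=+6->D
  (3,5):dx=-1,dy=+4->D; (3,6):dx=-3,dy=+7->D; (3,7):dx=-6,dy=+2->D; (4,5):dx=+1,dy=-2->D
  (4,6):dx=-1,dy=+1->D; (4,7):dx=-4,dy=-4->C; (5,6):dx=-2,dy=+3->D; (5,7):dx=-5,dy=-2->C
  (6,7):dx=-3,dy=-5->C
Step 2: C = 9, D = 12, total pairs = 21.
Step 3: tau = (C - D)/(n(n-1)/2) = (9 - 12)/21 = -0.142857.
Step 4: Exact two-sided p-value (enumerate n! = 5040 permutations of y under H0): p = 0.772619.
Step 5: alpha = 0.05. fail to reject H0.

tau_b = -0.1429 (C=9, D=12), p = 0.772619, fail to reject H0.


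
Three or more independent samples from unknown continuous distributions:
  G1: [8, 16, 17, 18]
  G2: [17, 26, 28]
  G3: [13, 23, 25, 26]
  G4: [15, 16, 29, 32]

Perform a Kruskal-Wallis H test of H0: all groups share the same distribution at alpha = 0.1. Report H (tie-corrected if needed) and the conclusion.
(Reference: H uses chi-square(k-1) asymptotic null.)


Step 1: Combine all N = 15 observations and assign midranks.
sorted (value, group, rank): (8,G1,1), (13,G3,2), (15,G4,3), (16,G1,4.5), (16,G4,4.5), (17,G1,6.5), (17,G2,6.5), (18,G1,8), (23,G3,9), (25,G3,10), (26,G2,11.5), (26,G3,11.5), (28,G2,13), (29,G4,14), (32,G4,15)
Step 2: Sum ranks within each group.
R_1 = 20 (n_1 = 4)
R_2 = 31 (n_2 = 3)
R_3 = 32.5 (n_3 = 4)
R_4 = 36.5 (n_4 = 4)
Step 3: H = 12/(N(N+1)) * sum(R_i^2/n_i) - 3(N+1)
     = 12/(15*16) * (20^2/4 + 31^2/3 + 32.5^2/4 + 36.5^2/4) - 3*16
     = 0.050000 * 1017.46 - 48
     = 2.872917.
Step 4: Ties present; correction factor C = 1 - 18/(15^3 - 15) = 0.994643. Corrected H = 2.872917 / 0.994643 = 2.888390.
Step 5: Under H0, H ~ chi^2(3); p-value = 0.409155.
Step 6: alpha = 0.1. fail to reject H0.

H = 2.8884, df = 3, p = 0.409155, fail to reject H0.


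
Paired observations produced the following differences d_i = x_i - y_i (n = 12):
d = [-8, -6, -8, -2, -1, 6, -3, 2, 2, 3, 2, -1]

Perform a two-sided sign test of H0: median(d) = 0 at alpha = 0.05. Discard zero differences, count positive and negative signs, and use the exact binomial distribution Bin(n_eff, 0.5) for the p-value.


Step 1: Discard zero differences. Original n = 12; n_eff = number of nonzero differences = 12.
Nonzero differences (with sign): -8, -6, -8, -2, -1, +6, -3, +2, +2, +3, +2, -1
Step 2: Count signs: positive = 5, negative = 7.
Step 3: Under H0: P(positive) = 0.5, so the number of positives S ~ Bin(12, 0.5).
Step 4: Two-sided exact p-value = sum of Bin(12,0.5) probabilities at or below the observed probability = 0.774414.
Step 5: alpha = 0.05. fail to reject H0.

n_eff = 12, pos = 5, neg = 7, p = 0.774414, fail to reject H0.


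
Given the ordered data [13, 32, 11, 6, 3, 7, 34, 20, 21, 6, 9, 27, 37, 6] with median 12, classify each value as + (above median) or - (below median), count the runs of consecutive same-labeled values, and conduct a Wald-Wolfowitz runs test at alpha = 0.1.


Step 1: Compute median = 12; label A = above, B = below.
Labels in order: AABBBBAAABBAAB  (n_A = 7, n_B = 7)
Step 2: Count runs R = 6.
Step 3: Under H0 (random ordering), E[R] = 2*n_A*n_B/(n_A+n_B) + 1 = 2*7*7/14 + 1 = 8.0000.
        Var[R] = 2*n_A*n_B*(2*n_A*n_B - n_A - n_B) / ((n_A+n_B)^2 * (n_A+n_B-1)) = 8232/2548 = 3.2308.
        SD[R] = 1.7974.
Step 4: Continuity-corrected z = (R + 0.5 - E[R]) / SD[R] = (6 + 0.5 - 8.0000) / 1.7974 = -0.8345.
Step 5: Two-sided p-value via normal approximation = 2*(1 - Phi(|z|)) = 0.403986.
Step 6: alpha = 0.1. fail to reject H0.

R = 6, z = -0.8345, p = 0.403986, fail to reject H0.


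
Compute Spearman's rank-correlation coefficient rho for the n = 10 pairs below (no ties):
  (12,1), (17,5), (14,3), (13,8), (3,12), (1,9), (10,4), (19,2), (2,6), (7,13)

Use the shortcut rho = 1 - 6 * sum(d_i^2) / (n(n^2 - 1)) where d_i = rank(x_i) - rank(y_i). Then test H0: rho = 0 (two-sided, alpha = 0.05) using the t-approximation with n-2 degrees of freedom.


Step 1: Rank x and y separately (midranks; no ties here).
rank(x): 12->6, 17->9, 14->8, 13->7, 3->3, 1->1, 10->5, 19->10, 2->2, 7->4
rank(y): 1->1, 5->5, 3->3, 8->7, 12->9, 9->8, 4->4, 2->2, 6->6, 13->10
Step 2: d_i = R_x(i) - R_y(i); compute d_i^2.
  (6-1)^2=25, (9-5)^2=16, (8-3)^2=25, (7-7)^2=0, (3-9)^2=36, (1-8)^2=49, (5-4)^2=1, (10-2)^2=64, (2-6)^2=16, (4-10)^2=36
sum(d^2) = 268.
Step 3: rho = 1 - 6*268 / (10*(10^2 - 1)) = 1 - 1608/990 = -0.624242.
Step 4: Under H0, t = rho * sqrt((n-2)/(1-rho^2)) = -2.2601 ~ t(8).
Step 5: Two-sided p-value from the t-distribution with 8 df = 0.053718.
Step 6: alpha = 0.05. fail to reject H0.

rho = -0.6242, p = 0.053718, fail to reject H0 at alpha = 0.05.


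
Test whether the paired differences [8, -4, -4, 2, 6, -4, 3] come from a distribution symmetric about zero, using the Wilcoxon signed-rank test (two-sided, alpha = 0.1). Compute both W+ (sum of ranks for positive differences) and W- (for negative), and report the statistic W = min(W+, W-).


Step 1: Drop any zero differences (none here) and take |d_i|.
|d| = [8, 4, 4, 2, 6, 4, 3]
Step 2: Midrank |d_i| (ties get averaged ranks).
ranks: |8|->7, |4|->4, |4|->4, |2|->1, |6|->6, |4|->4, |3|->2
Step 3: Attach original signs; sum ranks with positive sign and with negative sign.
W+ = 7 + 1 + 6 + 2 = 16
W- = 4 + 4 + 4 = 12
(Check: W+ + W- = 28 should equal n(n+1)/2 = 28.)
Step 4: Test statistic W = min(W+, W-) = 12.
Step 5: Ties in |d|, so use the tie-corrected normal approximation.
        E[W] = n(n+1)/4 = 7*8/4 = 14.
        Tie groups: |d|=4 (t=3); sum(t^3 - t) = 24.
        Var[W] = n(n+1)(2n+1)/24 - sum(t^3-t)/48 = 840/24 - 24/48 = 34.5.
        z = (W - E[W]) / sqrt(Var[W]) = (12 - 14) / 5.8737 = -0.3405.
        Two-sided p = 2*Phi(z) = 0.733478.
Step 6: alpha = 0.1. fail to reject H0.

W+ = 16, W- = 12, W = min = 12, p = 0.733478, fail to reject H0.


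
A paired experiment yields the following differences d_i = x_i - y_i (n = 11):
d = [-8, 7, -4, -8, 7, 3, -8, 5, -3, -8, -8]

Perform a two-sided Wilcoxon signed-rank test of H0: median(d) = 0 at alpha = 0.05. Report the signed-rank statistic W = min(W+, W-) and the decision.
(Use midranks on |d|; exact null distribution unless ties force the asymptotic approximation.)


Step 1: Drop any zero differences (none here) and take |d_i|.
|d| = [8, 7, 4, 8, 7, 3, 8, 5, 3, 8, 8]
Step 2: Midrank |d_i| (ties get averaged ranks).
ranks: |8|->9, |7|->5.5, |4|->3, |8|->9, |7|->5.5, |3|->1.5, |8|->9, |5|->4, |3|->1.5, |8|->9, |8|->9
Step 3: Attach original signs; sum ranks with positive sign and with negative sign.
W+ = 5.5 + 5.5 + 1.5 + 4 = 16.5
W- = 9 + 3 + 9 + 9 + 1.5 + 9 + 9 = 49.5
(Check: W+ + W- = 66 should equal n(n+1)/2 = 66.)
Step 4: Test statistic W = min(W+, W-) = 16.5.
Step 5: Ties in |d|, so use the tie-corrected normal approximation.
        E[W] = n(n+1)/4 = 11*12/4 = 33.
        Tie groups: |d|=3 (t=2), |d|=7 (t=2), |d|=8 (t=5); sum(t^3 - t) = 132.
        Var[W] = n(n+1)(2n+1)/24 - sum(t^3-t)/48 = 3036/24 - 132/48 = 123.75.
        z = (W - E[W]) / sqrt(Var[W]) = (16.5 - 33) / 11.1243 = -1.4832.
        Two-sided p = 2*Phi(z) = 0.138011.
Step 6: alpha = 0.05. fail to reject H0.

W+ = 16.5, W- = 49.5, W = min = 16.5, p = 0.138011, fail to reject H0.


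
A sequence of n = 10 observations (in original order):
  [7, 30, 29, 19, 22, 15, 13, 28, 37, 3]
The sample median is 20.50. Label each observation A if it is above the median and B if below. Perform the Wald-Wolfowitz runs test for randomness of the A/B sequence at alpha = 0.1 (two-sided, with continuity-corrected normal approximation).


Step 1: Compute median = 20.50; label A = above, B = below.
Labels in order: BAABABBAAB  (n_A = 5, n_B = 5)
Step 2: Count runs R = 7.
Step 3: Under H0 (random ordering), E[R] = 2*n_A*n_B/(n_A+n_B) + 1 = 2*5*5/10 + 1 = 6.0000.
        Var[R] = 2*n_A*n_B*(2*n_A*n_B - n_A - n_B) / ((n_A+n_B)^2 * (n_A+n_B-1)) = 2000/900 = 2.2222.
        SD[R] = 1.4907.
Step 4: Continuity-corrected z = (R - 0.5 - E[R]) / SD[R] = (7 - 0.5 - 6.0000) / 1.4907 = 0.3354.
Step 5: Two-sided p-value via normal approximation = 2*(1 - Phi(|z|)) = 0.737316.
Step 6: alpha = 0.1. fail to reject H0.

R = 7, z = 0.3354, p = 0.737316, fail to reject H0.


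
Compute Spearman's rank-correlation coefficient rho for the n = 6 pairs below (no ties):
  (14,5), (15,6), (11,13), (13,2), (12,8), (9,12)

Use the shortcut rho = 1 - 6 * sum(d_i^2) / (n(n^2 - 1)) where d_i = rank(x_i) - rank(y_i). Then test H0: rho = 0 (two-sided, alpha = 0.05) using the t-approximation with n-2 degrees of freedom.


Step 1: Rank x and y separately (midranks; no ties here).
rank(x): 14->5, 15->6, 11->2, 13->4, 12->3, 9->1
rank(y): 5->2, 6->3, 13->6, 2->1, 8->4, 12->5
Step 2: d_i = R_x(i) - R_y(i); compute d_i^2.
  (5-2)^2=9, (6-3)^2=9, (2-6)^2=16, (4-1)^2=9, (3-4)^2=1, (1-5)^2=16
sum(d^2) = 60.
Step 3: rho = 1 - 6*60 / (6*(6^2 - 1)) = 1 - 360/210 = -0.714286.
Step 4: Under H0, t = rho * sqrt((n-2)/(1-rho^2)) = -2.0412 ~ t(4).
Step 5: Two-sided p-value from the t-distribution with 4 df = 0.110787.
Step 6: alpha = 0.05. fail to reject H0.

rho = -0.7143, p = 0.110787, fail to reject H0 at alpha = 0.05.


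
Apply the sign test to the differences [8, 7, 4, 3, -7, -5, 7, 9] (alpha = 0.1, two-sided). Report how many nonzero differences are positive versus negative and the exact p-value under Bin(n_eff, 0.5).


Step 1: Discard zero differences. Original n = 8; n_eff = number of nonzero differences = 8.
Nonzero differences (with sign): +8, +7, +4, +3, -7, -5, +7, +9
Step 2: Count signs: positive = 6, negative = 2.
Step 3: Under H0: P(positive) = 0.5, so the number of positives S ~ Bin(8, 0.5).
Step 4: Two-sided exact p-value = sum of Bin(8,0.5) probabilities at or below the observed probability = 0.289062.
Step 5: alpha = 0.1. fail to reject H0.

n_eff = 8, pos = 6, neg = 2, p = 0.289062, fail to reject H0.


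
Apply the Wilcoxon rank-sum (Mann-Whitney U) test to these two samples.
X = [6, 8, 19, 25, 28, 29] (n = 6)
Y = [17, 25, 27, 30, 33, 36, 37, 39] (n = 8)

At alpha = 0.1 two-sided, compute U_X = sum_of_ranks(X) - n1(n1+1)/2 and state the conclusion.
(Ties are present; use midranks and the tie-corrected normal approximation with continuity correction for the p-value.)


Step 1: Combine and sort all 14 observations; assign midranks.
sorted (value, group): (6,X), (8,X), (17,Y), (19,X), (25,X), (25,Y), (27,Y), (28,X), (29,X), (30,Y), (33,Y), (36,Y), (37,Y), (39,Y)
ranks: 6->1, 8->2, 17->3, 19->4, 25->5.5, 25->5.5, 27->7, 28->8, 29->9, 30->10, 33->11, 36->12, 37->13, 39->14
Step 2: Rank sum for X: R1 = 1 + 2 + 4 + 5.5 + 8 + 9 = 29.5.
Step 3: U_X = R1 - n1(n1+1)/2 = 29.5 - 6*7/2 = 29.5 - 21 = 8.5.
       U_Y = n1*n2 - U_X = 48 - 8.5 = 39.5.
Step 4: Ties are present, so use the tie-corrected normal approximation (with continuity correction) for the p-value.
Step 5: p-value = 0.052547; compare to alpha = 0.1. reject H0.

U_X = 8.5, p = 0.052547, reject H0 at alpha = 0.1.


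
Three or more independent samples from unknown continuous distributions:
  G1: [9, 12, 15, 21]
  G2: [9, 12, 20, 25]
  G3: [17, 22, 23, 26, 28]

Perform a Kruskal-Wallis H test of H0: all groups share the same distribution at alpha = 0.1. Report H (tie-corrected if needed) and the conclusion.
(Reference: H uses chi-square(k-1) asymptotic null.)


Step 1: Combine all N = 13 observations and assign midranks.
sorted (value, group, rank): (9,G1,1.5), (9,G2,1.5), (12,G1,3.5), (12,G2,3.5), (15,G1,5), (17,G3,6), (20,G2,7), (21,G1,8), (22,G3,9), (23,G3,10), (25,G2,11), (26,G3,12), (28,G3,13)
Step 2: Sum ranks within each group.
R_1 = 18 (n_1 = 4)
R_2 = 23 (n_2 = 4)
R_3 = 50 (n_3 = 5)
Step 3: H = 12/(N(N+1)) * sum(R_i^2/n_i) - 3(N+1)
     = 12/(13*14) * (18^2/4 + 23^2/4 + 50^2/5) - 3*14
     = 0.065934 * 713.25 - 42
     = 5.027473.
Step 4: Ties present; correction factor C = 1 - 12/(13^3 - 13) = 0.994505. Corrected H = 5.027473 / 0.994505 = 5.055249.
Step 5: Under H0, H ~ chi^2(2); p-value = 0.079848.
Step 6: alpha = 0.1. reject H0.

H = 5.0552, df = 2, p = 0.079848, reject H0.


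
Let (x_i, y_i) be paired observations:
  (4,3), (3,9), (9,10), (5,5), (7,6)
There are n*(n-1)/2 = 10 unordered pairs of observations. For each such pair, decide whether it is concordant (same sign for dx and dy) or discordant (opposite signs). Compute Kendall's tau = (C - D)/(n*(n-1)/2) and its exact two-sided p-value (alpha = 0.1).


Step 1: Enumerate the 10 unordered pairs (i,j) with i<j and classify each by sign(x_j-x_i) * sign(y_j-y_i).
  (1,2):dx=-1,dy=+6->D; (1,3):dx=+5,dy=+7->C; (1,4):dx=+1,dy=+2->C; (1,5):dx=+3,dy=+3->C
  (2,3):dx=+6,dy=+1->C; (2,4):dx=+2,dy=-4->D; (2,5):dx=+4,dy=-3->D; (3,4):dx=-4,dy=-5->C
  (3,5):dx=-2,dy=-4->C; (4,5):dx=+2,dy=+1->C
Step 2: C = 7, D = 3, total pairs = 10.
Step 3: tau = (C - D)/(n(n-1)/2) = (7 - 3)/10 = 0.400000.
Step 4: Exact two-sided p-value (enumerate n! = 120 permutations of y under H0): p = 0.483333.
Step 5: alpha = 0.1. fail to reject H0.

tau_b = 0.4000 (C=7, D=3), p = 0.483333, fail to reject H0.


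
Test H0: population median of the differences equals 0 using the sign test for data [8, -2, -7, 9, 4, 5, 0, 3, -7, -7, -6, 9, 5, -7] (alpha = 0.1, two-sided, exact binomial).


Step 1: Discard zero differences. Original n = 14; n_eff = number of nonzero differences = 13.
Nonzero differences (with sign): +8, -2, -7, +9, +4, +5, +3, -7, -7, -6, +9, +5, -7
Step 2: Count signs: positive = 7, negative = 6.
Step 3: Under H0: P(positive) = 0.5, so the number of positives S ~ Bin(13, 0.5).
Step 4: Two-sided exact p-value = sum of Bin(13,0.5) probabilities at or below the observed probability = 1.000000.
Step 5: alpha = 0.1. fail to reject H0.

n_eff = 13, pos = 7, neg = 6, p = 1.000000, fail to reject H0.


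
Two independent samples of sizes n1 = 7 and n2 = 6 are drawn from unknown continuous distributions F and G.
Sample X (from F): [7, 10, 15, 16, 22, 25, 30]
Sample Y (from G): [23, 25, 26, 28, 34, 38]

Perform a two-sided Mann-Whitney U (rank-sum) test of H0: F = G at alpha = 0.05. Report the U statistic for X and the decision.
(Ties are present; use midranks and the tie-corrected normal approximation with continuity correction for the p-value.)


Step 1: Combine and sort all 13 observations; assign midranks.
sorted (value, group): (7,X), (10,X), (15,X), (16,X), (22,X), (23,Y), (25,X), (25,Y), (26,Y), (28,Y), (30,X), (34,Y), (38,Y)
ranks: 7->1, 10->2, 15->3, 16->4, 22->5, 23->6, 25->7.5, 25->7.5, 26->9, 28->10, 30->11, 34->12, 38->13
Step 2: Rank sum for X: R1 = 1 + 2 + 3 + 4 + 5 + 7.5 + 11 = 33.5.
Step 3: U_X = R1 - n1(n1+1)/2 = 33.5 - 7*8/2 = 33.5 - 28 = 5.5.
       U_Y = n1*n2 - U_X = 42 - 5.5 = 36.5.
Step 4: Ties are present, so use the tie-corrected normal approximation (with continuity correction) for the p-value.
Step 5: p-value = 0.031888; compare to alpha = 0.05. reject H0.

U_X = 5.5, p = 0.031888, reject H0 at alpha = 0.05.


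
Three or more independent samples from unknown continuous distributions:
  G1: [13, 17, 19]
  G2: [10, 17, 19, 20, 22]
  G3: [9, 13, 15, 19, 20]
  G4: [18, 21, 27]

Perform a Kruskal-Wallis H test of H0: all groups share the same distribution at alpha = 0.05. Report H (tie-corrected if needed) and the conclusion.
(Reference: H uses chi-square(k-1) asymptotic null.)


Step 1: Combine all N = 16 observations and assign midranks.
sorted (value, group, rank): (9,G3,1), (10,G2,2), (13,G1,3.5), (13,G3,3.5), (15,G3,5), (17,G1,6.5), (17,G2,6.5), (18,G4,8), (19,G1,10), (19,G2,10), (19,G3,10), (20,G2,12.5), (20,G3,12.5), (21,G4,14), (22,G2,15), (27,G4,16)
Step 2: Sum ranks within each group.
R_1 = 20 (n_1 = 3)
R_2 = 46 (n_2 = 5)
R_3 = 32 (n_3 = 5)
R_4 = 38 (n_4 = 3)
Step 3: H = 12/(N(N+1)) * sum(R_i^2/n_i) - 3(N+1)
     = 12/(16*17) * (20^2/3 + 46^2/5 + 32^2/5 + 38^2/3) - 3*17
     = 0.044118 * 1242.67 - 51
     = 3.823529.
Step 4: Ties present; correction factor C = 1 - 42/(16^3 - 16) = 0.989706. Corrected H = 3.823529 / 0.989706 = 3.863299.
Step 5: Under H0, H ~ chi^2(3); p-value = 0.276609.
Step 6: alpha = 0.05. fail to reject H0.

H = 3.8633, df = 3, p = 0.276609, fail to reject H0.


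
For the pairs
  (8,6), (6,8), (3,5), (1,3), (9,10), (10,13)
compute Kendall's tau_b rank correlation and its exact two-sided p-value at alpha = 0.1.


Step 1: Enumerate the 15 unordered pairs (i,j) with i<j and classify each by sign(x_j-x_i) * sign(y_j-y_i).
  (1,2):dx=-2,dy=+2->D; (1,3):dx=-5,dy=-1->C; (1,4):dx=-7,dy=-3->C; (1,5):dx=+1,dy=+4->C
  (1,6):dx=+2,dy=+7->C; (2,3):dx=-3,dy=-3->C; (2,4):dx=-5,dy=-5->C; (2,5):dx=+3,dy=+2->C
  (2,6):dx=+4,dy=+5->C; (3,4):dx=-2,dy=-2->C; (3,5):dx=+6,dy=+5->C; (3,6):dx=+7,dy=+8->C
  (4,5):dx=+8,dy=+7->C; (4,6):dx=+9,dy=+10->C; (5,6):dx=+1,dy=+3->C
Step 2: C = 14, D = 1, total pairs = 15.
Step 3: tau = (C - D)/(n(n-1)/2) = (14 - 1)/15 = 0.866667.
Step 4: Exact two-sided p-value (enumerate n! = 720 permutations of y under H0): p = 0.016667.
Step 5: alpha = 0.1. reject H0.

tau_b = 0.8667 (C=14, D=1), p = 0.016667, reject H0.


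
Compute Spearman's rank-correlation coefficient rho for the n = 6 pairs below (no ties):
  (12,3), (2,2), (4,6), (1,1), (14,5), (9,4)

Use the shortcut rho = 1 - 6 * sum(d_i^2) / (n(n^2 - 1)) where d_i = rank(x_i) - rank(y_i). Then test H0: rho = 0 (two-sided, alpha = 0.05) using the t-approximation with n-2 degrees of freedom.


Step 1: Rank x and y separately (midranks; no ties here).
rank(x): 12->5, 2->2, 4->3, 1->1, 14->6, 9->4
rank(y): 3->3, 2->2, 6->6, 1->1, 5->5, 4->4
Step 2: d_i = R_x(i) - R_y(i); compute d_i^2.
  (5-3)^2=4, (2-2)^2=0, (3-6)^2=9, (1-1)^2=0, (6-5)^2=1, (4-4)^2=0
sum(d^2) = 14.
Step 3: rho = 1 - 6*14 / (6*(6^2 - 1)) = 1 - 84/210 = 0.600000.
Step 4: Under H0, t = rho * sqrt((n-2)/(1-rho^2)) = 1.5000 ~ t(4).
Step 5: Two-sided p-value from the t-distribution with 4 df = 0.208000.
Step 6: alpha = 0.05. fail to reject H0.

rho = 0.6000, p = 0.208000, fail to reject H0 at alpha = 0.05.


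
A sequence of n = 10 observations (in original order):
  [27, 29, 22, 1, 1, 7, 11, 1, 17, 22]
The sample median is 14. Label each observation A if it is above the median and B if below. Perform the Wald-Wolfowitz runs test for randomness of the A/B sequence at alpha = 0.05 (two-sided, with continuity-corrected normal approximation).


Step 1: Compute median = 14; label A = above, B = below.
Labels in order: AAABBBBBAA  (n_A = 5, n_B = 5)
Step 2: Count runs R = 3.
Step 3: Under H0 (random ordering), E[R] = 2*n_A*n_B/(n_A+n_B) + 1 = 2*5*5/10 + 1 = 6.0000.
        Var[R] = 2*n_A*n_B*(2*n_A*n_B - n_A - n_B) / ((n_A+n_B)^2 * (n_A+n_B-1)) = 2000/900 = 2.2222.
        SD[R] = 1.4907.
Step 4: Continuity-corrected z = (R + 0.5 - E[R]) / SD[R] = (3 + 0.5 - 6.0000) / 1.4907 = -1.6771.
Step 5: Two-sided p-value via normal approximation = 2*(1 - Phi(|z|)) = 0.093533.
Step 6: alpha = 0.05. fail to reject H0.

R = 3, z = -1.6771, p = 0.093533, fail to reject H0.


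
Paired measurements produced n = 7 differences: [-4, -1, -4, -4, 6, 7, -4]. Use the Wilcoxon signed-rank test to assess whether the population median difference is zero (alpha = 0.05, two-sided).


Step 1: Drop any zero differences (none here) and take |d_i|.
|d| = [4, 1, 4, 4, 6, 7, 4]
Step 2: Midrank |d_i| (ties get averaged ranks).
ranks: |4|->3.5, |1|->1, |4|->3.5, |4|->3.5, |6|->6, |7|->7, |4|->3.5
Step 3: Attach original signs; sum ranks with positive sign and with negative sign.
W+ = 6 + 7 = 13
W- = 3.5 + 1 + 3.5 + 3.5 + 3.5 = 15
(Check: W+ + W- = 28 should equal n(n+1)/2 = 28.)
Step 4: Test statistic W = min(W+, W-) = 13.
Step 5: Ties in |d|, so use the tie-corrected normal approximation.
        E[W] = n(n+1)/4 = 7*8/4 = 14.
        Tie groups: |d|=4 (t=4); sum(t^3 - t) = 60.
        Var[W] = n(n+1)(2n+1)/24 - sum(t^3-t)/48 = 840/24 - 60/48 = 33.75.
        z = (W - E[W]) / sqrt(Var[W]) = (13 - 14) / 5.8095 = -0.1721.
        Two-sided p = 2*Phi(z) = 0.863333.
Step 6: alpha = 0.05. fail to reject H0.

W+ = 13, W- = 15, W = min = 13, p = 0.863333, fail to reject H0.


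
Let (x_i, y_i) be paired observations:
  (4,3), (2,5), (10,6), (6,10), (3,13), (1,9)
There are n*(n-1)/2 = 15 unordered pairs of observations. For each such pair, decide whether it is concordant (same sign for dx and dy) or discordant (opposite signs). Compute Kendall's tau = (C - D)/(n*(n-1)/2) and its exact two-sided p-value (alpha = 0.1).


Step 1: Enumerate the 15 unordered pairs (i,j) with i<j and classify each by sign(x_j-x_i) * sign(y_j-y_i).
  (1,2):dx=-2,dy=+2->D; (1,3):dx=+6,dy=+3->C; (1,4):dx=+2,dy=+7->C; (1,5):dx=-1,dy=+10->D
  (1,6):dx=-3,dy=+6->D; (2,3):dx=+8,dy=+1->C; (2,4):dx=+4,dy=+5->C; (2,5):dx=+1,dy=+8->C
  (2,6):dx=-1,dy=+4->D; (3,4):dx=-4,dy=+4->D; (3,5):dx=-7,dy=+7->D; (3,6):dx=-9,dy=+3->D
  (4,5):dx=-3,dy=+3->D; (4,6):dx=-5,dy=-1->C; (5,6):dx=-2,dy=-4->C
Step 2: C = 7, D = 8, total pairs = 15.
Step 3: tau = (C - D)/(n(n-1)/2) = (7 - 8)/15 = -0.066667.
Step 4: Exact two-sided p-value (enumerate n! = 720 permutations of y under H0): p = 1.000000.
Step 5: alpha = 0.1. fail to reject H0.

tau_b = -0.0667 (C=7, D=8), p = 1.000000, fail to reject H0.


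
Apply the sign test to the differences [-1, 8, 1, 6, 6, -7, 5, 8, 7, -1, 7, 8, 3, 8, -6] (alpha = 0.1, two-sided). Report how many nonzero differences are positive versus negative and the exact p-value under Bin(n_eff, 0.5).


Step 1: Discard zero differences. Original n = 15; n_eff = number of nonzero differences = 15.
Nonzero differences (with sign): -1, +8, +1, +6, +6, -7, +5, +8, +7, -1, +7, +8, +3, +8, -6
Step 2: Count signs: positive = 11, negative = 4.
Step 3: Under H0: P(positive) = 0.5, so the number of positives S ~ Bin(15, 0.5).
Step 4: Two-sided exact p-value = sum of Bin(15,0.5) probabilities at or below the observed probability = 0.118469.
Step 5: alpha = 0.1. fail to reject H0.

n_eff = 15, pos = 11, neg = 4, p = 0.118469, fail to reject H0.


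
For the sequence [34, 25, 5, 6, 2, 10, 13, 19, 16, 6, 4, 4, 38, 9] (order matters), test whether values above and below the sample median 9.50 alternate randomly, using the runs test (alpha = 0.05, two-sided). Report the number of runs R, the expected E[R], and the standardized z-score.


Step 1: Compute median = 9.50; label A = above, B = below.
Labels in order: AABBBAAAABBBAB  (n_A = 7, n_B = 7)
Step 2: Count runs R = 6.
Step 3: Under H0 (random ordering), E[R] = 2*n_A*n_B/(n_A+n_B) + 1 = 2*7*7/14 + 1 = 8.0000.
        Var[R] = 2*n_A*n_B*(2*n_A*n_B - n_A - n_B) / ((n_A+n_B)^2 * (n_A+n_B-1)) = 8232/2548 = 3.2308.
        SD[R] = 1.7974.
Step 4: Continuity-corrected z = (R + 0.5 - E[R]) / SD[R] = (6 + 0.5 - 8.0000) / 1.7974 = -0.8345.
Step 5: Two-sided p-value via normal approximation = 2*(1 - Phi(|z|)) = 0.403986.
Step 6: alpha = 0.05. fail to reject H0.

R = 6, z = -0.8345, p = 0.403986, fail to reject H0.


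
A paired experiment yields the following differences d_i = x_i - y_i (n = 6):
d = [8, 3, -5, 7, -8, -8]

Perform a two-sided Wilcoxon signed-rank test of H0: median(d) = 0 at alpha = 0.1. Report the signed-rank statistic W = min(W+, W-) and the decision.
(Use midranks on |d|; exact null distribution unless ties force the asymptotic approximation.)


Step 1: Drop any zero differences (none here) and take |d_i|.
|d| = [8, 3, 5, 7, 8, 8]
Step 2: Midrank |d_i| (ties get averaged ranks).
ranks: |8|->5, |3|->1, |5|->2, |7|->3, |8|->5, |8|->5
Step 3: Attach original signs; sum ranks with positive sign and with negative sign.
W+ = 5 + 1 + 3 = 9
W- = 2 + 5 + 5 = 12
(Check: W+ + W- = 21 should equal n(n+1)/2 = 21.)
Step 4: Test statistic W = min(W+, W-) = 9.
Step 5: Ties in |d|, so use the tie-corrected normal approximation.
        E[W] = n(n+1)/4 = 6*7/4 = 10.5.
        Tie groups: |d|=8 (t=3); sum(t^3 - t) = 24.
        Var[W] = n(n+1)(2n+1)/24 - sum(t^3-t)/48 = 546/24 - 24/48 = 22.25.
        z = (W - E[W]) / sqrt(Var[W]) = (9 - 10.5) / 4.7170 = -0.3180.
        Two-sided p = 2*Phi(z) = 0.750485.
Step 6: alpha = 0.1. fail to reject H0.

W+ = 9, W- = 12, W = min = 9, p = 0.750485, fail to reject H0.


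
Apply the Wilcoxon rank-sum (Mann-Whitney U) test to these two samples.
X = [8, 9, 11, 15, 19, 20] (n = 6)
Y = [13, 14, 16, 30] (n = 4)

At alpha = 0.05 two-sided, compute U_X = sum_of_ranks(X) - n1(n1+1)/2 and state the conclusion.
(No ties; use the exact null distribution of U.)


Step 1: Combine and sort all 10 observations; assign midranks.
sorted (value, group): (8,X), (9,X), (11,X), (13,Y), (14,Y), (15,X), (16,Y), (19,X), (20,X), (30,Y)
ranks: 8->1, 9->2, 11->3, 13->4, 14->5, 15->6, 16->7, 19->8, 20->9, 30->10
Step 2: Rank sum for X: R1 = 1 + 2 + 3 + 6 + 8 + 9 = 29.
Step 3: U_X = R1 - n1(n1+1)/2 = 29 - 6*7/2 = 29 - 21 = 8.
       U_Y = n1*n2 - U_X = 24 - 8 = 16.
Step 4: No ties, so the exact null distribution of U (based on enumerating the C(10,6) = 210 equally likely rank assignments) gives the two-sided p-value.
Step 5: p-value = 0.476190; compare to alpha = 0.05. fail to reject H0.

U_X = 8, p = 0.476190, fail to reject H0 at alpha = 0.05.


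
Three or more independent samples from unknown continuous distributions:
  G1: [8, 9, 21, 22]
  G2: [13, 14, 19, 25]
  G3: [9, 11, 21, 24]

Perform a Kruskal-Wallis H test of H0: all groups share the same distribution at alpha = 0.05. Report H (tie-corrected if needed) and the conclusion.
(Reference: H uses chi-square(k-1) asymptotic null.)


Step 1: Combine all N = 12 observations and assign midranks.
sorted (value, group, rank): (8,G1,1), (9,G1,2.5), (9,G3,2.5), (11,G3,4), (13,G2,5), (14,G2,6), (19,G2,7), (21,G1,8.5), (21,G3,8.5), (22,G1,10), (24,G3,11), (25,G2,12)
Step 2: Sum ranks within each group.
R_1 = 22 (n_1 = 4)
R_2 = 30 (n_2 = 4)
R_3 = 26 (n_3 = 4)
Step 3: H = 12/(N(N+1)) * sum(R_i^2/n_i) - 3(N+1)
     = 12/(12*13) * (22^2/4 + 30^2/4 + 26^2/4) - 3*13
     = 0.076923 * 515 - 39
     = 0.615385.
Step 4: Ties present; correction factor C = 1 - 12/(12^3 - 12) = 0.993007. Corrected H = 0.615385 / 0.993007 = 0.619718.
Step 5: Under H0, H ~ chi^2(2); p-value = 0.733550.
Step 6: alpha = 0.05. fail to reject H0.

H = 0.6197, df = 2, p = 0.733550, fail to reject H0.


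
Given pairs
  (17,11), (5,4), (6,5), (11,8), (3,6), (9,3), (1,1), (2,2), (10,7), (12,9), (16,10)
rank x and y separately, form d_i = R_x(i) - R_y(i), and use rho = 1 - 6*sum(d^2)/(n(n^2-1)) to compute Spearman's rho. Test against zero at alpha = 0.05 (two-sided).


Step 1: Rank x and y separately (midranks; no ties here).
rank(x): 17->11, 5->4, 6->5, 11->8, 3->3, 9->6, 1->1, 2->2, 10->7, 12->9, 16->10
rank(y): 11->11, 4->4, 5->5, 8->8, 6->6, 3->3, 1->1, 2->2, 7->7, 9->9, 10->10
Step 2: d_i = R_x(i) - R_y(i); compute d_i^2.
  (11-11)^2=0, (4-4)^2=0, (5-5)^2=0, (8-8)^2=0, (3-6)^2=9, (6-3)^2=9, (1-1)^2=0, (2-2)^2=0, (7-7)^2=0, (9-9)^2=0, (10-10)^2=0
sum(d^2) = 18.
Step 3: rho = 1 - 6*18 / (11*(11^2 - 1)) = 1 - 108/1320 = 0.918182.
Step 4: Under H0, t = rho * sqrt((n-2)/(1-rho^2)) = 6.9531 ~ t(9).
Step 5: Two-sided p-value from the t-distribution with 9 df = 0.000067.
Step 6: alpha = 0.05. reject H0.

rho = 0.9182, p = 0.000067, reject H0 at alpha = 0.05.


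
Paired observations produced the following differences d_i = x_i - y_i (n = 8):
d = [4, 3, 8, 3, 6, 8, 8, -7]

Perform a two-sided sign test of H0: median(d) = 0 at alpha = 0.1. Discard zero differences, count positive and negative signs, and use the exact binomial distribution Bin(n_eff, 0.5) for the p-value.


Step 1: Discard zero differences. Original n = 8; n_eff = number of nonzero differences = 8.
Nonzero differences (with sign): +4, +3, +8, +3, +6, +8, +8, -7
Step 2: Count signs: positive = 7, negative = 1.
Step 3: Under H0: P(positive) = 0.5, so the number of positives S ~ Bin(8, 0.5).
Step 4: Two-sided exact p-value = sum of Bin(8,0.5) probabilities at or below the observed probability = 0.070312.
Step 5: alpha = 0.1. reject H0.

n_eff = 8, pos = 7, neg = 1, p = 0.070312, reject H0.


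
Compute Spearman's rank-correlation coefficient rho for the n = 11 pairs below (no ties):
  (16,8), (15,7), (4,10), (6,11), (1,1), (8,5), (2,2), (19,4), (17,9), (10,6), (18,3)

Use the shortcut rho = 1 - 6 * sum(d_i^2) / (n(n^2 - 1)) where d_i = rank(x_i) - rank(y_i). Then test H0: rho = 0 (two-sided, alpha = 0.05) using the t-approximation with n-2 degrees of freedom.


Step 1: Rank x and y separately (midranks; no ties here).
rank(x): 16->8, 15->7, 4->3, 6->4, 1->1, 8->5, 2->2, 19->11, 17->9, 10->6, 18->10
rank(y): 8->8, 7->7, 10->10, 11->11, 1->1, 5->5, 2->2, 4->4, 9->9, 6->6, 3->3
Step 2: d_i = R_x(i) - R_y(i); compute d_i^2.
  (8-8)^2=0, (7-7)^2=0, (3-10)^2=49, (4-11)^2=49, (1-1)^2=0, (5-5)^2=0, (2-2)^2=0, (11-4)^2=49, (9-9)^2=0, (6-6)^2=0, (10-3)^2=49
sum(d^2) = 196.
Step 3: rho = 1 - 6*196 / (11*(11^2 - 1)) = 1 - 1176/1320 = 0.109091.
Step 4: Under H0, t = rho * sqrt((n-2)/(1-rho^2)) = 0.3292 ~ t(9).
Step 5: Two-sided p-value from the t-distribution with 9 df = 0.749509.
Step 6: alpha = 0.05. fail to reject H0.

rho = 0.1091, p = 0.749509, fail to reject H0 at alpha = 0.05.


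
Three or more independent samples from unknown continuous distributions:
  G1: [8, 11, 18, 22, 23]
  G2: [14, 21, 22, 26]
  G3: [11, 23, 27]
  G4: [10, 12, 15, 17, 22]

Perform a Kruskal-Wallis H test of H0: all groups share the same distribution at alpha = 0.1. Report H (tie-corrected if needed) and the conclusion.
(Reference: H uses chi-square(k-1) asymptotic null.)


Step 1: Combine all N = 17 observations and assign midranks.
sorted (value, group, rank): (8,G1,1), (10,G4,2), (11,G1,3.5), (11,G3,3.5), (12,G4,5), (14,G2,6), (15,G4,7), (17,G4,8), (18,G1,9), (21,G2,10), (22,G1,12), (22,G2,12), (22,G4,12), (23,G1,14.5), (23,G3,14.5), (26,G2,16), (27,G3,17)
Step 2: Sum ranks within each group.
R_1 = 40 (n_1 = 5)
R_2 = 44 (n_2 = 4)
R_3 = 35 (n_3 = 3)
R_4 = 34 (n_4 = 5)
Step 3: H = 12/(N(N+1)) * sum(R_i^2/n_i) - 3(N+1)
     = 12/(17*18) * (40^2/5 + 44^2/4 + 35^2/3 + 34^2/5) - 3*18
     = 0.039216 * 1443.53 - 54
     = 2.609150.
Step 4: Ties present; correction factor C = 1 - 36/(17^3 - 17) = 0.992647. Corrected H = 2.609150 / 0.992647 = 2.628477.
Step 5: Under H0, H ~ chi^2(3); p-value = 0.452519.
Step 6: alpha = 0.1. fail to reject H0.

H = 2.6285, df = 3, p = 0.452519, fail to reject H0.


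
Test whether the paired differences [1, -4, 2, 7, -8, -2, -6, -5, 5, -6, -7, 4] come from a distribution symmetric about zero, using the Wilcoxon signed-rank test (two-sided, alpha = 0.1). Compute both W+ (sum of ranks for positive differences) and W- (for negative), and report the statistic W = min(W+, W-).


Step 1: Drop any zero differences (none here) and take |d_i|.
|d| = [1, 4, 2, 7, 8, 2, 6, 5, 5, 6, 7, 4]
Step 2: Midrank |d_i| (ties get averaged ranks).
ranks: |1|->1, |4|->4.5, |2|->2.5, |7|->10.5, |8|->12, |2|->2.5, |6|->8.5, |5|->6.5, |5|->6.5, |6|->8.5, |7|->10.5, |4|->4.5
Step 3: Attach original signs; sum ranks with positive sign and with negative sign.
W+ = 1 + 2.5 + 10.5 + 6.5 + 4.5 = 25
W- = 4.5 + 12 + 2.5 + 8.5 + 6.5 + 8.5 + 10.5 = 53
(Check: W+ + W- = 78 should equal n(n+1)/2 = 78.)
Step 4: Test statistic W = min(W+, W-) = 25.
Step 5: Ties in |d|, so use the tie-corrected normal approximation.
        E[W] = n(n+1)/4 = 12*13/4 = 39.
        Tie groups: |d|=2 (t=2), |d|=4 (t=2), |d|=5 (t=2), |d|=6 (t=2), |d|=7 (t=2); sum(t^3 - t) = 30.
        Var[W] = n(n+1)(2n+1)/24 - sum(t^3-t)/48 = 3900/24 - 30/48 = 161.875.
        z = (W - E[W]) / sqrt(Var[W]) = (25 - 39) / 12.7230 = -1.1004.
        Two-sided p = 2*Phi(z) = 0.271172.
Step 6: alpha = 0.1. fail to reject H0.

W+ = 25, W- = 53, W = min = 25, p = 0.271172, fail to reject H0.


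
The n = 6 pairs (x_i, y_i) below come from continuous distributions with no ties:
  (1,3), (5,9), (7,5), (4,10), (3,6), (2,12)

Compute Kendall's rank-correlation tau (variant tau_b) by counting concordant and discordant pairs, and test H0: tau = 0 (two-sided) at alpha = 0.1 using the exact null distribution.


Step 1: Enumerate the 15 unordered pairs (i,j) with i<j and classify each by sign(x_j-x_i) * sign(y_j-y_i).
  (1,2):dx=+4,dy=+6->C; (1,3):dx=+6,dy=+2->C; (1,4):dx=+3,dy=+7->C; (1,5):dx=+2,dy=+3->C
  (1,6):dx=+1,dy=+9->C; (2,3):dx=+2,dy=-4->D; (2,4):dx=-1,dy=+1->D; (2,5):dx=-2,dy=-3->C
  (2,6):dx=-3,dy=+3->D; (3,4):dx=-3,dy=+5->D; (3,5):dx=-4,dy=+1->D; (3,6):dx=-5,dy=+7->D
  (4,5):dx=-1,dy=-4->C; (4,6):dx=-2,dy=+2->D; (5,6):dx=-1,dy=+6->D
Step 2: C = 7, D = 8, total pairs = 15.
Step 3: tau = (C - D)/(n(n-1)/2) = (7 - 8)/15 = -0.066667.
Step 4: Exact two-sided p-value (enumerate n! = 720 permutations of y under H0): p = 1.000000.
Step 5: alpha = 0.1. fail to reject H0.

tau_b = -0.0667 (C=7, D=8), p = 1.000000, fail to reject H0.


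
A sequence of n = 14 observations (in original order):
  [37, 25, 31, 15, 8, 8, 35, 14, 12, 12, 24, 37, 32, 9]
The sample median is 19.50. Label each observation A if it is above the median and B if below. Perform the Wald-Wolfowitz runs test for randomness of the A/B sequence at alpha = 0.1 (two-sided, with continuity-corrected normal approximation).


Step 1: Compute median = 19.50; label A = above, B = below.
Labels in order: AAABBBABBBAAAB  (n_A = 7, n_B = 7)
Step 2: Count runs R = 6.
Step 3: Under H0 (random ordering), E[R] = 2*n_A*n_B/(n_A+n_B) + 1 = 2*7*7/14 + 1 = 8.0000.
        Var[R] = 2*n_A*n_B*(2*n_A*n_B - n_A - n_B) / ((n_A+n_B)^2 * (n_A+n_B-1)) = 8232/2548 = 3.2308.
        SD[R] = 1.7974.
Step 4: Continuity-corrected z = (R + 0.5 - E[R]) / SD[R] = (6 + 0.5 - 8.0000) / 1.7974 = -0.8345.
Step 5: Two-sided p-value via normal approximation = 2*(1 - Phi(|z|)) = 0.403986.
Step 6: alpha = 0.1. fail to reject H0.

R = 6, z = -0.8345, p = 0.403986, fail to reject H0.


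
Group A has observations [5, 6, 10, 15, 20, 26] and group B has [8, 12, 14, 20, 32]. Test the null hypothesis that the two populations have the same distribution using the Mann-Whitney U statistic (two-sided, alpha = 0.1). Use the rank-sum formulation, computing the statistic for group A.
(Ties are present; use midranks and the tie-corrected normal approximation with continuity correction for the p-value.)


Step 1: Combine and sort all 11 observations; assign midranks.
sorted (value, group): (5,X), (6,X), (8,Y), (10,X), (12,Y), (14,Y), (15,X), (20,X), (20,Y), (26,X), (32,Y)
ranks: 5->1, 6->2, 8->3, 10->4, 12->5, 14->6, 15->7, 20->8.5, 20->8.5, 26->10, 32->11
Step 2: Rank sum for X: R1 = 1 + 2 + 4 + 7 + 8.5 + 10 = 32.5.
Step 3: U_X = R1 - n1(n1+1)/2 = 32.5 - 6*7/2 = 32.5 - 21 = 11.5.
       U_Y = n1*n2 - U_X = 30 - 11.5 = 18.5.
Step 4: Ties are present, so use the tie-corrected normal approximation (with continuity correction) for the p-value.
Step 5: p-value = 0.583025; compare to alpha = 0.1. fail to reject H0.

U_X = 11.5, p = 0.583025, fail to reject H0 at alpha = 0.1.


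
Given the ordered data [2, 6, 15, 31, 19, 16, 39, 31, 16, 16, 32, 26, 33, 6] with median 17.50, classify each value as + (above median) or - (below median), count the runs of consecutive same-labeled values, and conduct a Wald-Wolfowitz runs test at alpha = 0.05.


Step 1: Compute median = 17.50; label A = above, B = below.
Labels in order: BBBAABAABBAAAB  (n_A = 7, n_B = 7)
Step 2: Count runs R = 7.
Step 3: Under H0 (random ordering), E[R] = 2*n_A*n_B/(n_A+n_B) + 1 = 2*7*7/14 + 1 = 8.0000.
        Var[R] = 2*n_A*n_B*(2*n_A*n_B - n_A - n_B) / ((n_A+n_B)^2 * (n_A+n_B-1)) = 8232/2548 = 3.2308.
        SD[R] = 1.7974.
Step 4: Continuity-corrected z = (R + 0.5 - E[R]) / SD[R] = (7 + 0.5 - 8.0000) / 1.7974 = -0.2782.
Step 5: Two-sided p-value via normal approximation = 2*(1 - Phi(|z|)) = 0.780879.
Step 6: alpha = 0.05. fail to reject H0.

R = 7, z = -0.2782, p = 0.780879, fail to reject H0.
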